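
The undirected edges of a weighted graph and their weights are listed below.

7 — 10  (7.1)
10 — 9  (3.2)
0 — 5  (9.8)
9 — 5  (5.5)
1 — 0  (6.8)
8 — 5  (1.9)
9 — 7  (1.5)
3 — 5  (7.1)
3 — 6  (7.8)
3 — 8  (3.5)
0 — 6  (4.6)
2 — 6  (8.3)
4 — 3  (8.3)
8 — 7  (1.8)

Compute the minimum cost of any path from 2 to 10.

Running Dijkstra from 2:
2: 0
6: 8.3  (via 2)
0: 12.9  (via 6)
3: 16.1  (via 6)
8: 19.6  (via 3)
1: 19.7  (via 0)
7: 21.4  (via 8)
5: 21.5  (via 8)
9: 22.9  (via 7)
4: 24.4  (via 3)
10: 26.1  (via 9)
Shortest route: 2 → 6 → 3 → 8 → 7 → 9 → 10 = 26.1.

26.1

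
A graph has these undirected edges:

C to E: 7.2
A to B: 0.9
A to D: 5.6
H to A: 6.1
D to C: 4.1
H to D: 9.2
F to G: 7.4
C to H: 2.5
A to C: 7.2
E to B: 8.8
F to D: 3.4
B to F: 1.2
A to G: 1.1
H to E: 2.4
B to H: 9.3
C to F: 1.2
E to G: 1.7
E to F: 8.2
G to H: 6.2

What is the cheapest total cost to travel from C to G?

Shortest distances from C:
C: 0
F: 1.2  (via C)
B: 2.4  (via F)
H: 2.5  (via C)
A: 3.3  (via B)
D: 4.1  (via C)
G: 4.4  (via A)
Shortest route: C–F–B–A–G = 4.4.

4.4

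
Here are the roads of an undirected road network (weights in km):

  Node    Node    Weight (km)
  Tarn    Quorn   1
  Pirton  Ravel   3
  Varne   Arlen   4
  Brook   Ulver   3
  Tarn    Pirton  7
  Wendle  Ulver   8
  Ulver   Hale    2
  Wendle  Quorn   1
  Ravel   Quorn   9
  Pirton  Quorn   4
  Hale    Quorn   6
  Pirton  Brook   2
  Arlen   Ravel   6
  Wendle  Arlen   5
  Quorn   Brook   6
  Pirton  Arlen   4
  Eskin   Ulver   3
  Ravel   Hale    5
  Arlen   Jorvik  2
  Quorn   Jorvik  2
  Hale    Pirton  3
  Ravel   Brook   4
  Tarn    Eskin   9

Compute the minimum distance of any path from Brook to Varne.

10 km

Enumerating some paths:
Brook–Quorn–Jorvik–Arlen–Varne: 6+2+2+4 = 14
Brook–Pirton–Arlen–Varne: 2+4+4 = 10
The minimum is 10 km via Brook–Pirton–Arlen–Varne.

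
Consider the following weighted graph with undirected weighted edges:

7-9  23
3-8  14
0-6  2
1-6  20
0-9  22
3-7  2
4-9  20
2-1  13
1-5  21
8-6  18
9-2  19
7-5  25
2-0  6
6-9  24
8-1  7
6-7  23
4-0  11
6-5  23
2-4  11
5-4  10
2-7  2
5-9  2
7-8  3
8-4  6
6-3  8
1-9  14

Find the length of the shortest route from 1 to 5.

Candidate routes:
1 - 5: 21 = 21
1 - 9 - 5: 14+2 = 16
Cheapest is 1 - 9 - 5 at 16.

16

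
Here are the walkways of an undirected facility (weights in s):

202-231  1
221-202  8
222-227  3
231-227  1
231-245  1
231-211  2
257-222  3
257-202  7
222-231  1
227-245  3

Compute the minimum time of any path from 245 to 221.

10 s

Running Dijkstra from 245:
245: 0
231: 1  (via 245)
202: 2  (via 231)
222: 2  (via 231)
227: 2  (via 231)
211: 3  (via 231)
257: 5  (via 222)
221: 10  (via 202)
Shortest route: 245 → 231 → 202 → 221 = 10 s.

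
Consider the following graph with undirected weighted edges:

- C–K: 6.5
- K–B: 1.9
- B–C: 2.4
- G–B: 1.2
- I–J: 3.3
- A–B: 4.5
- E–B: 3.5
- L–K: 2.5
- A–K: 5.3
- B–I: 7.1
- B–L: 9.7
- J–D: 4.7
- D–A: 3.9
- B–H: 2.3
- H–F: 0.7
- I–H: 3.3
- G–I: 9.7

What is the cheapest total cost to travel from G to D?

9.6

Running Dijkstra from G:
G: 0
B: 1.2  (via G)
K: 3.1  (via B)
H: 3.5  (via B)
C: 3.6  (via B)
F: 4.2  (via H)
E: 4.7  (via B)
L: 5.6  (via K)
A: 5.7  (via B)
I: 6.8  (via H)
D: 9.6  (via A)
Shortest route: G → B → A → D = 9.6.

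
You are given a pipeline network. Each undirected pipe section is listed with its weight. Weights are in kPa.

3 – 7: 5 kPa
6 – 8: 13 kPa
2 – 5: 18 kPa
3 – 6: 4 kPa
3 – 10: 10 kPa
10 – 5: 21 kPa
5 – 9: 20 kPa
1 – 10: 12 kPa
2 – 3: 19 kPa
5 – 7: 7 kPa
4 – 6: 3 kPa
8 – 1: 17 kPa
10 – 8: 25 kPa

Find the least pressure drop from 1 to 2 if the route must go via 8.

53 kPa

Shortest 1→8: 1–8 = 17
Best 8 to 2: 8–6–3–2 costing 36
Total via 8: 17 + 36 = 53 kPa.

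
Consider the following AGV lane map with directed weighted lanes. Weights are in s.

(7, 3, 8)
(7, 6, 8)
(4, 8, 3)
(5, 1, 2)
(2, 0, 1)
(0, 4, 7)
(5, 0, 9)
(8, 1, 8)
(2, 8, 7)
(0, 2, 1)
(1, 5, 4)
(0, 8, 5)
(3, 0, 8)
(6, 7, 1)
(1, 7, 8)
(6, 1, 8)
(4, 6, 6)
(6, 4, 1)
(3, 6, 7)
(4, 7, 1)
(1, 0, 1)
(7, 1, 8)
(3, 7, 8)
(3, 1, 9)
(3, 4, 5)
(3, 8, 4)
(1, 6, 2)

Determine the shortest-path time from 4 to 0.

Candidate routes:
4–6–7–1–0: 6+1+8+1 = 16
4–7–1–0: 1+8+1 = 10
4–6–1–0: 6+8+1 = 15
4–8–1–0: 3+8+1 = 12
The minimum is 10 s via 4–7–1–0.

10 s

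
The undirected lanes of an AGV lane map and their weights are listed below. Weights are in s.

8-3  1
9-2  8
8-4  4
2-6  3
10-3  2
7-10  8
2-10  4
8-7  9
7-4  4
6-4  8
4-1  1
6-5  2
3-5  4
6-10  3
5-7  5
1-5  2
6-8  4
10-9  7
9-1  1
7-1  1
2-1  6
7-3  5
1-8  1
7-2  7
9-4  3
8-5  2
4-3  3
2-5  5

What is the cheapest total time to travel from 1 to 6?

Running Dijkstra from 1:
1: 0
4: 1  (via 1)
7: 1  (via 1)
8: 1  (via 1)
9: 1  (via 1)
3: 2  (via 8)
5: 2  (via 1)
6: 4  (via 5)
Shortest route: 1 → 5 → 6 = 4 s.

4 s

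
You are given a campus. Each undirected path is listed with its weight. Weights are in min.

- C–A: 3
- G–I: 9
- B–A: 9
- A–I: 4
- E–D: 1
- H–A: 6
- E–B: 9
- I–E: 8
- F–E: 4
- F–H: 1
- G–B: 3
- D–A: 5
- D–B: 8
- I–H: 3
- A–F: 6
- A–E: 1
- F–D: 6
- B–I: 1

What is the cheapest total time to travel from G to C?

11 min

Settle nodes by increasing distance from G:
G: 0
B: 3  (via G)
I: 4  (via B)
H: 7  (via I)
A: 8  (via I)
F: 8  (via H)
E: 9  (via A)
D: 10  (via E)
C: 11  (via A)
Shortest route: G → B → I → A → C = 11 min.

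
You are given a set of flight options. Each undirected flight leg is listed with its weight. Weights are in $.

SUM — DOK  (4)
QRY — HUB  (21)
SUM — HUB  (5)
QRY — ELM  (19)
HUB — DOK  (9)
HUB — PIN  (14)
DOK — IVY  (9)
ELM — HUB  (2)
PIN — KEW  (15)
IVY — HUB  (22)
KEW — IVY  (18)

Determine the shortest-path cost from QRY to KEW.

Candidate routes:
QRY–HUB–PIN–KEW: 21+14+15 = 50
QRY–ELM–HUB–SUM–DOK–IVY–KEW: 19+2+5+4+9+18 = 57
QRY–ELM–HUB–DOK–IVY–KEW: 19+2+9+9+18 = 57
Cheapest is QRY–HUB–PIN–KEW at $50.

$50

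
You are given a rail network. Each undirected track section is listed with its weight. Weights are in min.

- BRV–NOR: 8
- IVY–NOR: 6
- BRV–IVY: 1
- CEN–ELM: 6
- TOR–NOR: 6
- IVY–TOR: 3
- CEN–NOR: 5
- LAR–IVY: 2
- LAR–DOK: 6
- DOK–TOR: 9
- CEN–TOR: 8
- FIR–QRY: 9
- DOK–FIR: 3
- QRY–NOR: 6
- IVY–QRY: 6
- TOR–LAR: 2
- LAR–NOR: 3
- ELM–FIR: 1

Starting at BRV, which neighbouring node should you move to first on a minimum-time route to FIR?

Compare a few routes:
BRV - IVY - TOR - LAR - DOK - FIR: 1+3+2+6+3 = 15
BRV - IVY - LAR - DOK - FIR: 1+2+6+3 = 12
The minimum is 12 min via BRV - IVY - LAR - DOK - FIR.
So from BRV the first move is to IVY.

IVY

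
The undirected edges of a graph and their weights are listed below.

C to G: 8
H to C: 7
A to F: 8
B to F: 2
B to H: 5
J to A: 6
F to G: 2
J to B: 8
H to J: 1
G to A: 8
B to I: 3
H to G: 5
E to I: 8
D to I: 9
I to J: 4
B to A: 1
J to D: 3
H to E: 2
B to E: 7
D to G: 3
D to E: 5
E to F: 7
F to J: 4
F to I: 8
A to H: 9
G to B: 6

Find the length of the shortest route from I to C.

12

Shortest distances from I:
I: 0
B: 3  (via I)
A: 4  (via B)
J: 4  (via I)
F: 5  (via B)
H: 5  (via J)
D: 7  (via J)
E: 7  (via H)
G: 7  (via F)
C: 12  (via H)
Shortest route: I–J–H–C = 12.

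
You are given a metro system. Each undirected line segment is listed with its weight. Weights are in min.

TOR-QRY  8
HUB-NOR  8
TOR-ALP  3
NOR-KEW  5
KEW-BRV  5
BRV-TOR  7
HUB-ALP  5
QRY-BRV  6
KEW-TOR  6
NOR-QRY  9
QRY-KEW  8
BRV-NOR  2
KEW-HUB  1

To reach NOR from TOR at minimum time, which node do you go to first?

Enumerating some paths:
TOR - KEW - NOR: 6+5 = 11
TOR - KEW - BRV - NOR: 6+5+2 = 13
TOR - ALP - HUB - KEW - NOR: 3+5+1+5 = 14
TOR - BRV - NOR: 7+2 = 9
The minimum is 9 min via TOR - BRV - NOR.
So from TOR the first move is to BRV.

BRV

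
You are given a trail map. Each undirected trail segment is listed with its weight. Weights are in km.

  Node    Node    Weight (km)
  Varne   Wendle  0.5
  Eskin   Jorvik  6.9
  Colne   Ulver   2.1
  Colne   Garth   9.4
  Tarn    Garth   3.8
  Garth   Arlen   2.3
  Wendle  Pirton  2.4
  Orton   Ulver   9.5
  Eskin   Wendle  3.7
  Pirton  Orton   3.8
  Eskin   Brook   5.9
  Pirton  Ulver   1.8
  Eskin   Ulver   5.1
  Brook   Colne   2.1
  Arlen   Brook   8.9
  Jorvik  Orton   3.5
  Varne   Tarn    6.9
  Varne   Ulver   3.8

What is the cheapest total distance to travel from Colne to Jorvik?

Settle nodes by increasing distance from Colne:
Colne: 0
Ulver: 2.1  (via Colne)
Brook: 2.1  (via Colne)
Pirton: 3.9  (via Ulver)
Varne: 5.9  (via Ulver)
Wendle: 6.3  (via Pirton)
Eskin: 7.2  (via Ulver)
Orton: 7.7  (via Pirton)
Garth: 9.4  (via Colne)
Arlen: 11  (via Brook)
Jorvik: 11.2  (via Orton)
Shortest route: Colne–Ulver–Pirton–Orton–Jorvik = 11.2 km.

11.2 km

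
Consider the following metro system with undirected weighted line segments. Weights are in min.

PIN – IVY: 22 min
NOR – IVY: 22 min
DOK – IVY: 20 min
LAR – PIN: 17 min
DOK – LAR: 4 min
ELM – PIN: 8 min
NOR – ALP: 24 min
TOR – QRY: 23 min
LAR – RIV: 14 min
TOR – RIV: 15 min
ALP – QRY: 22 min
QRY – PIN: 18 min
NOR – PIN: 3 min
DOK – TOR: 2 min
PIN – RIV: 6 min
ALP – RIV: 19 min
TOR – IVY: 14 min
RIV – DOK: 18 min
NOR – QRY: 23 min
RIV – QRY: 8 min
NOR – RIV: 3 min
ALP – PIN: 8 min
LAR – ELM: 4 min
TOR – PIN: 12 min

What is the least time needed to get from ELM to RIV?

14 min

Enumerating some paths:
ELM - LAR - DOK - TOR - RIV: 4+4+2+15 = 25
ELM - PIN - RIV: 8+6 = 14
ELM - LAR - RIV: 4+14 = 18
Cheapest is ELM - PIN - RIV at 14 min.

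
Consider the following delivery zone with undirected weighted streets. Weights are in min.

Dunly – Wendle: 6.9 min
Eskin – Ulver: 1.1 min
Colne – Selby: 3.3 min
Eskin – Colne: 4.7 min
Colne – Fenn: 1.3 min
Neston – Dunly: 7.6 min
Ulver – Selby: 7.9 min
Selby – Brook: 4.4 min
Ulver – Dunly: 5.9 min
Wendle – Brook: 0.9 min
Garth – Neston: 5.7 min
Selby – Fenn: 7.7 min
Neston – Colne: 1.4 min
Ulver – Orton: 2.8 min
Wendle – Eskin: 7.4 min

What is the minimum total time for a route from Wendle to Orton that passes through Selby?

Best Wendle to Selby: Wendle → Brook → Selby costing 5.3
Shortest Selby→Orton: Selby → Ulver → Orton = 10.7
Total via Selby: 5.3 + 10.7 = 16 min.

16 min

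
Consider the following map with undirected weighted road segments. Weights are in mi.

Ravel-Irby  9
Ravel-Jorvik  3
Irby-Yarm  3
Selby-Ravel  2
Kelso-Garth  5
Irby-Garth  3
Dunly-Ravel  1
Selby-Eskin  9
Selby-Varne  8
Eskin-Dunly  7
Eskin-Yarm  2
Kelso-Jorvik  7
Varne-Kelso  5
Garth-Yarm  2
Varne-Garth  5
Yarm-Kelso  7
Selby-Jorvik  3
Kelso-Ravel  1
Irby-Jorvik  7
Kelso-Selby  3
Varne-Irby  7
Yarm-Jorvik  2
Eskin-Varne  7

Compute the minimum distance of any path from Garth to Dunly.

Compare a few routes:
Garth–Kelso–Ravel–Dunly: 5+1+1 = 7
Garth–Yarm–Jorvik–Ravel–Dunly: 2+2+3+1 = 8
Cheapest is Garth–Kelso–Ravel–Dunly at 7 mi.

7 mi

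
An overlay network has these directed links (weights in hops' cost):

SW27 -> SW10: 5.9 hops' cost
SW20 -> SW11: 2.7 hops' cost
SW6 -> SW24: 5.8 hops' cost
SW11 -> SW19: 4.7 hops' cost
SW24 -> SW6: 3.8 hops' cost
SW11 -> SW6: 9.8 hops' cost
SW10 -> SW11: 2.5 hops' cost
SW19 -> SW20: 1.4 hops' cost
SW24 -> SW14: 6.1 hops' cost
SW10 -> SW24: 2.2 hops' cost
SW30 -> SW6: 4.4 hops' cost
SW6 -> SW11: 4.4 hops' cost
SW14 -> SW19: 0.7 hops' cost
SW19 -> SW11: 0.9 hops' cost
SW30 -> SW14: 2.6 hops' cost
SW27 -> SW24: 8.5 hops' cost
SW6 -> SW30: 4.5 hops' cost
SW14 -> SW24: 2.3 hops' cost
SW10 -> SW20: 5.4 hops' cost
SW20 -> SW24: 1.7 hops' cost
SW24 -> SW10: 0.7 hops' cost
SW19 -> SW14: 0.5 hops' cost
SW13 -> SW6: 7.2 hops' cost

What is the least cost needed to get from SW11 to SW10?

Candidate routes:
SW11 - SW19 - SW14 - SW24 - SW10: 4.7+0.5+2.3+0.7 = 8.2
SW11 - SW6 - SW24 - SW10: 9.8+5.8+0.7 = 16.3
SW11 - SW19 - SW20 - SW24 - SW10: 4.7+1.4+1.7+0.7 = 8.5
SW11 - SW6 - SW30 - SW14 - SW24 - SW10: 9.8+4.5+2.6+2.3+0.7 = 19.9
Cheapest is SW11 - SW19 - SW14 - SW24 - SW10 at 8.2 hops' cost.

8.2 hops' cost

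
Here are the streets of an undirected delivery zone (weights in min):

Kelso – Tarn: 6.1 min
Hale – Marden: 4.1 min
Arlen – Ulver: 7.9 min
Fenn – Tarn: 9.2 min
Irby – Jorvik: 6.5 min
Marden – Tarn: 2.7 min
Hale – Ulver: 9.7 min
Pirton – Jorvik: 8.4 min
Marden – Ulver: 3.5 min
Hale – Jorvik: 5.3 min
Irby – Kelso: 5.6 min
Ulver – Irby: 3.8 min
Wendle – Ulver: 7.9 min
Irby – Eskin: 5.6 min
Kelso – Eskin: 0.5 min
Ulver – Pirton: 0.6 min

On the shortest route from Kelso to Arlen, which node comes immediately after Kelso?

Irby

Candidate routes:
Kelso–Eskin–Irby–Ulver–Arlen: 0.5+5.6+3.8+7.9 = 17.8
Kelso–Irby–Ulver–Arlen: 5.6+3.8+7.9 = 17.3
Cheapest is Kelso–Irby–Ulver–Arlen at 17.3 min.
So from Kelso the first move is to Irby.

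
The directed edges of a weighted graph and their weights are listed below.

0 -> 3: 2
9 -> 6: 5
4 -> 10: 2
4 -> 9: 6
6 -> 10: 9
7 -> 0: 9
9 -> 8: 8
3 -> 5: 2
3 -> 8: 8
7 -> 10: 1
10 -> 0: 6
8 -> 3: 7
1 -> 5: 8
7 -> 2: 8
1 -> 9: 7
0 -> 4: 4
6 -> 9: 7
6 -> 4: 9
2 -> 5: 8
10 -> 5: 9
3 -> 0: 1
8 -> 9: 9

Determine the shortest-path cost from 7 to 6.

22

Settle nodes by increasing distance from 7:
7: 0
10: 1  (via 7)
0: 7  (via 10)
2: 8  (via 7)
3: 9  (via 0)
5: 10  (via 10)
4: 11  (via 0)
8: 17  (via 3)
9: 17  (via 4)
6: 22  (via 9)
Shortest route: 7 → 10 → 0 → 4 → 9 → 6 = 22.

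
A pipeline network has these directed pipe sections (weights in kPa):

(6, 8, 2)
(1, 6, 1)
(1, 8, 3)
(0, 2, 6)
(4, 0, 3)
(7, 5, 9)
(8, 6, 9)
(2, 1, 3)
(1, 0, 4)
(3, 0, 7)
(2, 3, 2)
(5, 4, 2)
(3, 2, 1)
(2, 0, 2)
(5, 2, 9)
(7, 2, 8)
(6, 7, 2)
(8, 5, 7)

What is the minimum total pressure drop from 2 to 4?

Enumerating some paths:
2 → 1 → 8 → 5 → 4: 3+3+7+2 = 15
2 → 1 → 6 → 7 → 5 → 4: 3+1+2+9+2 = 17
The minimum is 15 kPa via 2 → 1 → 8 → 5 → 4.

15 kPa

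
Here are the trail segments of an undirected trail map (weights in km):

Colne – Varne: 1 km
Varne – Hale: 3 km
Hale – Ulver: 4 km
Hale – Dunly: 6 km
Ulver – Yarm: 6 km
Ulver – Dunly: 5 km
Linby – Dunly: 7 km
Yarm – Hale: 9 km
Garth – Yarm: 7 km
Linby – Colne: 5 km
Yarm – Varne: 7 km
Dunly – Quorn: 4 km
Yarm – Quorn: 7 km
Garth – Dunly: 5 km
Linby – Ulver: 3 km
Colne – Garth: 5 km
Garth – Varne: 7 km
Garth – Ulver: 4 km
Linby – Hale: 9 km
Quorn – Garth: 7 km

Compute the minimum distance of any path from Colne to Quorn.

12 km

Enumerating some paths:
Colne → Varne → Hale → Dunly → Quorn: 1+3+6+4 = 14
Colne → Varne → Garth → Quorn: 1+7+7 = 15
Colne → Garth → Dunly → Quorn: 5+5+4 = 14
Colne → Garth → Quorn: 5+7 = 12
The minimum is 12 km via Colne → Garth → Quorn.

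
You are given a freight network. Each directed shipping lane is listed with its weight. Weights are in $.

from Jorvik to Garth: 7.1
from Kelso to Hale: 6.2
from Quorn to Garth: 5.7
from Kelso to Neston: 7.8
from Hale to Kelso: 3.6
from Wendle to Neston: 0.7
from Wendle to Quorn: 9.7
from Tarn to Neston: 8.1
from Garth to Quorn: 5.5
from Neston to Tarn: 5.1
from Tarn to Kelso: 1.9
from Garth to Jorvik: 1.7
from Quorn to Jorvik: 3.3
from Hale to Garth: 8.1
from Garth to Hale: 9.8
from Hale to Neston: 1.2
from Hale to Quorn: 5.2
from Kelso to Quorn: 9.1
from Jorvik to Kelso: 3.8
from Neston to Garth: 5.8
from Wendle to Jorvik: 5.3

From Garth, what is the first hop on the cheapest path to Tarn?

Hale

Compare a few routes:
Garth → Hale → Neston → Tarn: 9.8+1.2+5.1 = 16.1
Garth → Jorvik → Kelso → Neston → Tarn: 1.7+3.8+7.8+5.1 = 18.4
Garth → Jorvik → Kelso → Hale → Neston → Tarn: 1.7+3.8+6.2+1.2+5.1 = 18
Garth → Quorn → Jorvik → Kelso → Hale → Neston → Tarn: 5.5+3.3+3.8+6.2+1.2+5.1 = 25.1
Cheapest is Garth → Hale → Neston → Tarn at $16.1.
So from Garth the first move is to Hale.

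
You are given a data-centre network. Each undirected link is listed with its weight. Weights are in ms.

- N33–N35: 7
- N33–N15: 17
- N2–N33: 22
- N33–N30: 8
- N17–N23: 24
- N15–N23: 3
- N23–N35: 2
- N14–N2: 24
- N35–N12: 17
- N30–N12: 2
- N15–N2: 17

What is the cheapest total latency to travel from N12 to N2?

Running Dijkstra from N12:
N12: 0
N30: 2  (via N12)
N33: 10  (via N30)
N35: 17  (via N12)
N23: 19  (via N35)
N15: 22  (via N23)
N2: 32  (via N33)
Shortest route: N12–N30–N33–N2 = 32 ms.

32 ms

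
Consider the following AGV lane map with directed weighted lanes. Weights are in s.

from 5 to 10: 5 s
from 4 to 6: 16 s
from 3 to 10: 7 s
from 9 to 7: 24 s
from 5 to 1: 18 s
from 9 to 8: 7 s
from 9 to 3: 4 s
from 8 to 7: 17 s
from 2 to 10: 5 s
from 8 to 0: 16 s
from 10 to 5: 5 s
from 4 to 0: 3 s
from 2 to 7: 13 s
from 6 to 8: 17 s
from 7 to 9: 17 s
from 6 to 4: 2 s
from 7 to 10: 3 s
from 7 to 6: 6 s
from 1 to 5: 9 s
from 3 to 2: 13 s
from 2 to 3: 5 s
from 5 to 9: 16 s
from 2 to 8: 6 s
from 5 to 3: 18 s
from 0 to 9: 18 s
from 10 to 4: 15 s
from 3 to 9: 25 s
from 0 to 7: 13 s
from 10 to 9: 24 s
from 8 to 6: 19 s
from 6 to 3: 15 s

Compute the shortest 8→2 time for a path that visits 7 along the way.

Shortest 8→7: 8 → 7 = 17
Best 7 to 2: 7 → 6 → 3 → 2 costing 34
Total via 7: 17 + 34 = 51 s.

51 s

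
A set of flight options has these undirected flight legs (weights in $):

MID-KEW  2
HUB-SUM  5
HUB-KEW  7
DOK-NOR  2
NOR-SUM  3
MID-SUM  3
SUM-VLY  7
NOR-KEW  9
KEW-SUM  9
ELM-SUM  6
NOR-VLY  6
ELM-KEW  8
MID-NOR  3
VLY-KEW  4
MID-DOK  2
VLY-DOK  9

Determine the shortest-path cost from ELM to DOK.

Settle nodes by increasing distance from ELM:
ELM: 0
SUM: 6  (via ELM)
KEW: 8  (via ELM)
NOR: 9  (via SUM)
MID: 9  (via SUM)
DOK: 11  (via NOR)
Shortest route: ELM → SUM → NOR → DOK = $11.

$11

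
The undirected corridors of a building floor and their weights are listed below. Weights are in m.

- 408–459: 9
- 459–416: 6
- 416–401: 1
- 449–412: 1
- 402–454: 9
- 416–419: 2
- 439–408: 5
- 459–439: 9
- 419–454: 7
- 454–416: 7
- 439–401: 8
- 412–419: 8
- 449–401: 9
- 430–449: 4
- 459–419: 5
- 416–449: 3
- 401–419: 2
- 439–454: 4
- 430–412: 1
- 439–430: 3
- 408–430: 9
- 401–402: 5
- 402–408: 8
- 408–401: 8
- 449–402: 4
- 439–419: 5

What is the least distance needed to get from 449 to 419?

5 m

Compare a few routes:
449 - 412 - 419: 1+8 = 9
449 - 416 - 419: 3+2 = 5
449 - 416 - 401 - 419: 3+1+2 = 6
449 - 412 - 430 - 439 - 419: 1+1+3+5 = 10
Cheapest is 449 - 416 - 419 at 5 m.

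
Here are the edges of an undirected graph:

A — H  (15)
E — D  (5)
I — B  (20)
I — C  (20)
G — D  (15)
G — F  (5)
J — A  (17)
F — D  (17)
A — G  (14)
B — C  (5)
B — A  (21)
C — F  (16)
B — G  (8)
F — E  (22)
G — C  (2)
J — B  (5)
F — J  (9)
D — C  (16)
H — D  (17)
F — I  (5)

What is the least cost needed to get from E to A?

34

Settle nodes by increasing distance from E:
E: 0
D: 5  (via E)
G: 20  (via D)
C: 21  (via D)
F: 22  (via E)
H: 22  (via D)
B: 26  (via C)
I: 27  (via F)
J: 31  (via F)
A: 34  (via G)
Shortest route: E–D–G–A = 34.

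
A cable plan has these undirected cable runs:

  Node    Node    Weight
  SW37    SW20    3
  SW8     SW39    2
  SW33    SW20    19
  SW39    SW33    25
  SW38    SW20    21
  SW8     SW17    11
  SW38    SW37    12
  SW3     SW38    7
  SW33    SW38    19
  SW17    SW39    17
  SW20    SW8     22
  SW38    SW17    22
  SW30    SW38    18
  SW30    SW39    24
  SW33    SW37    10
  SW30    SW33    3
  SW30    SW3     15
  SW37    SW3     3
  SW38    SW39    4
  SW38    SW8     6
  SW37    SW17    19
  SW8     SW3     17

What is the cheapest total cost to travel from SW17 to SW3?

Running Dijkstra from SW17:
SW17: 0
SW8: 11  (via SW17)
SW39: 13  (via SW8)
SW38: 17  (via SW8)
SW37: 19  (via SW17)
SW20: 22  (via SW37)
SW3: 22  (via SW37)
Shortest route: SW17 → SW37 → SW3 = 22.

22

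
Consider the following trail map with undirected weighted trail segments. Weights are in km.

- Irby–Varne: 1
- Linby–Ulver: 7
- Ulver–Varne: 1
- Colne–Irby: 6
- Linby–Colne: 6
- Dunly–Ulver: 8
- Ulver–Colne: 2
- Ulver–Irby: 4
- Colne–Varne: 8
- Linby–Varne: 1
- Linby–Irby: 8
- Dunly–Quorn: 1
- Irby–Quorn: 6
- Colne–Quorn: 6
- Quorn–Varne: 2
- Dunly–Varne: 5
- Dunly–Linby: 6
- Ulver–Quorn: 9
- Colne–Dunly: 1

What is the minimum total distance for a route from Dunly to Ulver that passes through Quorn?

4 km

Shortest Dunly→Quorn: Dunly → Quorn = 1
Shortest Quorn→Ulver: Quorn → Varne → Ulver = 3
Total via Quorn: 1 + 3 = 4 km.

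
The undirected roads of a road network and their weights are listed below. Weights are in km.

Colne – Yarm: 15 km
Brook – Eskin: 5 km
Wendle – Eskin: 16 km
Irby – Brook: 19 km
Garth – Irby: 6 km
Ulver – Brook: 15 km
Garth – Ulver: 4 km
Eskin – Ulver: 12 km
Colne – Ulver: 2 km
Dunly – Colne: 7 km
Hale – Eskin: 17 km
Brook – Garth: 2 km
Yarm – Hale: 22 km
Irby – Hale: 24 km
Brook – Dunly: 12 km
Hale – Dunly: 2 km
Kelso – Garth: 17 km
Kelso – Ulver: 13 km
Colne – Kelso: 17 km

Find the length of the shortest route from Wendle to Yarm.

Enumerating some paths:
Wendle–Eskin–Brook–Garth–Ulver–Colne–Yarm: 16+5+2+4+2+15 = 44
Wendle–Eskin–Ulver–Colne–Yarm: 16+12+2+15 = 45
Wendle–Eskin–Brook–Ulver–Colne–Yarm: 16+5+15+2+15 = 53
Cheapest is Wendle–Eskin–Brook–Garth–Ulver–Colne–Yarm at 44 km.

44 km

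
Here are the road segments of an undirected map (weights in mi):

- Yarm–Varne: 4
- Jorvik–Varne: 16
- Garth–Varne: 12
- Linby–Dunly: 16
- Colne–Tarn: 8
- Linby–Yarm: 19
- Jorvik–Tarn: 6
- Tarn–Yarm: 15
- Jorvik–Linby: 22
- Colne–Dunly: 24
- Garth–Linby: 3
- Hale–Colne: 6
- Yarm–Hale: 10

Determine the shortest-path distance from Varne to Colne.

Settle nodes by increasing distance from Varne:
Varne: 0
Yarm: 4  (via Varne)
Garth: 12  (via Varne)
Hale: 14  (via Yarm)
Linby: 15  (via Garth)
Jorvik: 16  (via Varne)
Tarn: 19  (via Yarm)
Colne: 20  (via Hale)
Shortest route: Varne → Yarm → Hale → Colne = 20 mi.

20 mi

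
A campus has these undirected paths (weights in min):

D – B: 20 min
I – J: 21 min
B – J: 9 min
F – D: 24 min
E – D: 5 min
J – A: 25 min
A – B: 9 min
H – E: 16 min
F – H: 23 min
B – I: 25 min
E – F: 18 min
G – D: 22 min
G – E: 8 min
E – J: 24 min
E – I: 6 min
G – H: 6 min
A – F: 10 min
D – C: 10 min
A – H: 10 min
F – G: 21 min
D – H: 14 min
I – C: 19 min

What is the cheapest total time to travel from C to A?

34 min

Compare a few routes:
C → D → H → A: 10+14+10 = 34
C → D → B → A: 10+20+9 = 39
Cheapest is C → D → H → A at 34 min.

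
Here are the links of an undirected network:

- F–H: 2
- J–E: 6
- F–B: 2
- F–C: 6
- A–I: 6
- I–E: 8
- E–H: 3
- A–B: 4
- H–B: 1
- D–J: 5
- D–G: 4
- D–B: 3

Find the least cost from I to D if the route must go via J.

19

Shortest I→J: I–E–J = 14
Shortest J→D: J–D = 5
Total via J: 14 + 5 = 19.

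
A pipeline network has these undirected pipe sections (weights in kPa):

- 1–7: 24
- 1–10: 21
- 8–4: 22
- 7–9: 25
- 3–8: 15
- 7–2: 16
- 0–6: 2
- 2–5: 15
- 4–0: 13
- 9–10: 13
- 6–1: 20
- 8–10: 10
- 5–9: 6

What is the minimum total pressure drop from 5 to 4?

Candidate routes:
5 - 9 - 10 - 8 - 4: 6+13+10+22 = 51
5 - 9 - 10 - 1 - 6 - 0 - 4: 6+13+21+20+2+13 = 75
The minimum is 51 kPa via 5 - 9 - 10 - 8 - 4.

51 kPa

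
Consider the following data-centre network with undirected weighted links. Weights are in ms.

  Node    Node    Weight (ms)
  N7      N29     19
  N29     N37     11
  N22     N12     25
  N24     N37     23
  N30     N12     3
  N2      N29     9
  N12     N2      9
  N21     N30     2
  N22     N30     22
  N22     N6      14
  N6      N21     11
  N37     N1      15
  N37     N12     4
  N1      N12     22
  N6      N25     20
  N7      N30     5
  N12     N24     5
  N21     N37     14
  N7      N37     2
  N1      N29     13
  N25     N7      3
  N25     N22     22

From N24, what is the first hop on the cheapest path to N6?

N12

Compare a few routes:
N24 → N12 → N30 → N21 → N6: 5+3+2+11 = 21
N24 → N12 → N37 → N21 → N6: 5+4+14+11 = 34
N24 → N12 → N37 → N7 → N30 → N21 → N6: 5+4+2+5+2+11 = 29
N24 → N12 → N37 → N7 → N25 → N6: 5+4+2+3+20 = 34
Cheapest is N24 → N12 → N30 → N21 → N6 at 21 ms.
So from N24 the first move is to N12.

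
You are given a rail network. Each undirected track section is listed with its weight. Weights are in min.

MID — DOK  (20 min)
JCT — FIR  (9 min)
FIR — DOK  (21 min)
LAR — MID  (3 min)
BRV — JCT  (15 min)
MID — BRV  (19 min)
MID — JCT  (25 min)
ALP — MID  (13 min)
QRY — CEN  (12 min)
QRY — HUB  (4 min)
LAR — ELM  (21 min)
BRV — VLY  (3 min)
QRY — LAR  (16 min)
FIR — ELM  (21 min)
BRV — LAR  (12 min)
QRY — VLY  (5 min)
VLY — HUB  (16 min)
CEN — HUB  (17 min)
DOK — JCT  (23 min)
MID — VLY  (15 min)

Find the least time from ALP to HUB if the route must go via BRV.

40 min

Shortest ALP→BRV: ALP–MID–LAR–BRV = 28
Best BRV to HUB: BRV–VLY–QRY–HUB costing 12
Total via BRV: 28 + 12 = 40 min.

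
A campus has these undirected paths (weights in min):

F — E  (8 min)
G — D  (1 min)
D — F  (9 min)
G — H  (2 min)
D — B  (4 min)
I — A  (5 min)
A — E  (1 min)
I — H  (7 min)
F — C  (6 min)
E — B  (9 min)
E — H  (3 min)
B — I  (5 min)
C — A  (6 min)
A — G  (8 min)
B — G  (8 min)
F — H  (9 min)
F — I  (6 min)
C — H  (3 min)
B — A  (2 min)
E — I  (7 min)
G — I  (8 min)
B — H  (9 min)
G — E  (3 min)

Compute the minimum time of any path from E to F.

Compare a few routes:
E - A - I - F: 1+5+6 = 12
E - F: 8 = 8
Cheapest is E - F at 8 min.

8 min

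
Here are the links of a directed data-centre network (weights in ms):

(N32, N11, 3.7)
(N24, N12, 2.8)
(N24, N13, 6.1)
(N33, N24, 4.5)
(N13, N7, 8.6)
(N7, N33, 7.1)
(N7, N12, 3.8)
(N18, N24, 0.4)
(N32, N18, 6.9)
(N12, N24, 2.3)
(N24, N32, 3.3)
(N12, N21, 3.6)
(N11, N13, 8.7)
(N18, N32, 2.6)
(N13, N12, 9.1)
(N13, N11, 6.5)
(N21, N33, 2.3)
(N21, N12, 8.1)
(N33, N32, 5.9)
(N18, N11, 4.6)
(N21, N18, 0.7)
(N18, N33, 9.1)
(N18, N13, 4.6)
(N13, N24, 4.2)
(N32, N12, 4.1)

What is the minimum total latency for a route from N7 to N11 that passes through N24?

13.1 ms

Best N7 to N24: N7 → N12 → N24 costing 6.1
Shortest N24→N11: N24 → N32 → N11 = 7
Total via N24: 6.1 + 7 = 13.1 ms.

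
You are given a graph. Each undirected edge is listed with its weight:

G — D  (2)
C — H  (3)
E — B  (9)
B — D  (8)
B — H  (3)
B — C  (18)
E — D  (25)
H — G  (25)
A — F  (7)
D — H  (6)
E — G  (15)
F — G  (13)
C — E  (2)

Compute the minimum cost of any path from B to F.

Shortest distances from B:
B: 0
H: 3  (via B)
C: 6  (via H)
D: 8  (via B)
E: 8  (via C)
G: 10  (via D)
F: 23  (via G)
Shortest route: B–D–G–F = 23.

23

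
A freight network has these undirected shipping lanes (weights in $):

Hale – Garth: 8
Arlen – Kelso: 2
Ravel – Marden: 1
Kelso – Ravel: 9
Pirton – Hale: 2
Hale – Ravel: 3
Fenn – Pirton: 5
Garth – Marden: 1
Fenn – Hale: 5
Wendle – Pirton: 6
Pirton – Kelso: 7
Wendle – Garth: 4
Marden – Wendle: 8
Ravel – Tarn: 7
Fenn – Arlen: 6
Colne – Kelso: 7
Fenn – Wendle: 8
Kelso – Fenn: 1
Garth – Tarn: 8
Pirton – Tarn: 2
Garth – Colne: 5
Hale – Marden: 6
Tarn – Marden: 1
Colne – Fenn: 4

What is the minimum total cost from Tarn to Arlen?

Compare a few routes:
Tarn → Pirton → Fenn → Kelso → Arlen: 2+5+1+2 = 10
Tarn → Marden → Ravel → Hale → Fenn → Kelso → Arlen: 1+1+3+5+1+2 = 13
Tarn → Pirton → Hale → Fenn → Kelso → Arlen: 2+2+5+1+2 = 12
Tarn → Pirton → Kelso → Arlen: 2+7+2 = 11
Cheapest is Tarn → Pirton → Fenn → Kelso → Arlen at $10.

$10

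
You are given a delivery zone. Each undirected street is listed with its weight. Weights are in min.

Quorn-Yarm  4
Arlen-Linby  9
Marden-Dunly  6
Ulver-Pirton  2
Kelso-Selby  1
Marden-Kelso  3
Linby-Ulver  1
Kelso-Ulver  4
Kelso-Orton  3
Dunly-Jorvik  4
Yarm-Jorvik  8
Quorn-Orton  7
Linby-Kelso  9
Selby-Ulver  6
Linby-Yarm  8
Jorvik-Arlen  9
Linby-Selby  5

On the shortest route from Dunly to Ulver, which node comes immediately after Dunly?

Marden

Candidate routes:
Dunly - Marden - Kelso - Ulver: 6+3+4 = 13
Dunly - Marden - Kelso - Linby - Ulver: 6+3+9+1 = 19
Dunly - Marden - Kelso - Selby - Ulver: 6+3+1+6 = 16
Dunly - Marden - Kelso - Selby - Linby - Ulver: 6+3+1+5+1 = 16
Cheapest is Dunly - Marden - Kelso - Ulver at 13 min.
So from Dunly the first move is to Marden.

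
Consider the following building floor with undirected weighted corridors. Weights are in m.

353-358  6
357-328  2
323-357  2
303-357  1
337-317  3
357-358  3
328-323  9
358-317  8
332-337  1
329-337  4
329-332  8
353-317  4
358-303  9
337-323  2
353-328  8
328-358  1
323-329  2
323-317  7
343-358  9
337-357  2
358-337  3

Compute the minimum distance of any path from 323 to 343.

Settle nodes by increasing distance from 323:
323: 0
357: 2  (via 323)
329: 2  (via 323)
337: 2  (via 323)
303: 3  (via 357)
332: 3  (via 337)
328: 4  (via 357)
358: 5  (via 357)
317: 5  (via 337)
353: 9  (via 317)
343: 14  (via 358)
Shortest route: 323 → 357 → 358 → 343 = 14 m.

14 m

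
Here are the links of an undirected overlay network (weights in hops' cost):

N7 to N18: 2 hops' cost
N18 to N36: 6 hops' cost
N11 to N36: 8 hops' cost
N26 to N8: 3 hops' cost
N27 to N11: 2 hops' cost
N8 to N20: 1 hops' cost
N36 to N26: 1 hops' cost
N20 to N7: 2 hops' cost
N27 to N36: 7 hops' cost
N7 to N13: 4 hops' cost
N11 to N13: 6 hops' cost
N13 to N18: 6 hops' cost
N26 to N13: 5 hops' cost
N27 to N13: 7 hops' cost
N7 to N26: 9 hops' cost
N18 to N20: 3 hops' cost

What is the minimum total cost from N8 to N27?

Settle nodes by increasing distance from N8:
N8: 0
N20: 1  (via N8)
N26: 3  (via N8)
N7: 3  (via N20)
N18: 4  (via N20)
N36: 4  (via N26)
N13: 7  (via N7)
N27: 11  (via N36)
Shortest route: N8 → N26 → N36 → N27 = 11 hops' cost.

11 hops' cost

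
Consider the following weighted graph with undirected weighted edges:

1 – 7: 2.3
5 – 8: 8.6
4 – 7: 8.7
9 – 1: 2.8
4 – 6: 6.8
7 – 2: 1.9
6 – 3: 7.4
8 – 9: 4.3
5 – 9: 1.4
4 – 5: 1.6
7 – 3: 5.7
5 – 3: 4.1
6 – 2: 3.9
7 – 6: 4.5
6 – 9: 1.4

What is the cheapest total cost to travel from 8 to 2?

9.6

Candidate routes:
8 - 9 - 6 - 2: 4.3+1.4+3.9 = 9.6
8 - 9 - 1 - 7 - 2: 4.3+2.8+2.3+1.9 = 11.3
8 - 9 - 6 - 7 - 2: 4.3+1.4+4.5+1.9 = 12.1
8 - 5 - 9 - 6 - 2: 8.6+1.4+1.4+3.9 = 15.3
The minimum is 9.6 via 8 - 9 - 6 - 2.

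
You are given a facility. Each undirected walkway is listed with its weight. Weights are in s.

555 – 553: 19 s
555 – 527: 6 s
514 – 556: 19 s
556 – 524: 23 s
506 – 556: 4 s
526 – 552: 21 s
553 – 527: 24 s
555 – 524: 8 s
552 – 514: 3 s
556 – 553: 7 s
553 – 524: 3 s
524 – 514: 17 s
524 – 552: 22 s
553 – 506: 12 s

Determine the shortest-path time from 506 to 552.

Compare a few routes:
506–556–553–524–514–552: 4+7+3+17+3 = 34
506–553–524–514–552: 12+3+17+3 = 35
506–556–514–552: 4+19+3 = 26
The minimum is 26 s via 506–556–514–552.

26 s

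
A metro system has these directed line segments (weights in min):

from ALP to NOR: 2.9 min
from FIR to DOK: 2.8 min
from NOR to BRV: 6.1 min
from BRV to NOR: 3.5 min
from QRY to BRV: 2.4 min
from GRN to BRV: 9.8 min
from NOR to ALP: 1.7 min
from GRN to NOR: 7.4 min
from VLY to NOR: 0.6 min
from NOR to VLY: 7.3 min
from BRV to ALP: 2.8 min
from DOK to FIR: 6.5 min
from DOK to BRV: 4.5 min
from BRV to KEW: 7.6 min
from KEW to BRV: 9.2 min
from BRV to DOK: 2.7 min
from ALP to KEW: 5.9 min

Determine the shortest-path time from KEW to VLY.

20 min

Enumerating some paths:
KEW - BRV - NOR - VLY: 9.2+3.5+7.3 = 20
KEW - BRV - ALP - NOR - VLY: 9.2+2.8+2.9+7.3 = 22.2
Cheapest is KEW - BRV - NOR - VLY at 20 min.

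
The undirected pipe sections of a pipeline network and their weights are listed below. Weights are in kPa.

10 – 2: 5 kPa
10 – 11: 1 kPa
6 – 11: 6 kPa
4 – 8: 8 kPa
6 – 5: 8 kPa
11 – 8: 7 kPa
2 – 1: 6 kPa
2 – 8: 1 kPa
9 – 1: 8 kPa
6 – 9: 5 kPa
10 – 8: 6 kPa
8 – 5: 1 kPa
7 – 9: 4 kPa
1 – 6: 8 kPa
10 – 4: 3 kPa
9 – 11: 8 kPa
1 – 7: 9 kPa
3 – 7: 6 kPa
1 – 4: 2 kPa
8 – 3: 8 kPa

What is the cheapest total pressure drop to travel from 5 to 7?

15 kPa

Enumerating some paths:
5 → 6 → 9 → 7: 8+5+4 = 17
5 → 8 → 2 → 1 → 7: 1+1+6+9 = 17
5 → 8 → 10 → 11 → 9 → 7: 1+6+1+8+4 = 20
5 → 8 → 3 → 7: 1+8+6 = 15
The minimum is 15 kPa via 5 → 8 → 3 → 7.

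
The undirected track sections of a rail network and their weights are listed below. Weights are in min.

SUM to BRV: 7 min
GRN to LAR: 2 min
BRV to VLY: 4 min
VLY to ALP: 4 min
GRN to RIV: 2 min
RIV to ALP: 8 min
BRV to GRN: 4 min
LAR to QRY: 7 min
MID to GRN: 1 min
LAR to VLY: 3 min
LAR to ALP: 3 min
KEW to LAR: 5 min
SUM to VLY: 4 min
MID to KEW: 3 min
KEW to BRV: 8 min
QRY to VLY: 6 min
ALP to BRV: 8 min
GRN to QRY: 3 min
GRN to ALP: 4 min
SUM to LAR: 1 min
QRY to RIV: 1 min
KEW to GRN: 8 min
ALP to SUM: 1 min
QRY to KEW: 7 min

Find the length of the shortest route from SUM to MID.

4 min

Candidate routes:
SUM - LAR - KEW - MID: 1+5+3 = 9
SUM - ALP - LAR - GRN - MID: 1+3+2+1 = 7
SUM - ALP - GRN - MID: 1+4+1 = 6
SUM - LAR - GRN - MID: 1+2+1 = 4
The minimum is 4 min via SUM - LAR - GRN - MID.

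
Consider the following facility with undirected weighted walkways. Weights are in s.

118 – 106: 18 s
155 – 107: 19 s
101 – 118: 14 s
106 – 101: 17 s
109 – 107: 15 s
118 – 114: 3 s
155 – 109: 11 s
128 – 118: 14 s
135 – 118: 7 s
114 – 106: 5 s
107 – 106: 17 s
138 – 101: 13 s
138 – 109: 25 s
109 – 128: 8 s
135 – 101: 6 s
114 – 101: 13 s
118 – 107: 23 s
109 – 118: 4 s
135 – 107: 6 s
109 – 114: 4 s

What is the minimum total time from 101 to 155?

Candidate routes:
101 - 114 - 109 - 155: 13+4+11 = 28
101 - 118 - 109 - 155: 14+4+11 = 29
Cheapest is 101 - 114 - 109 - 155 at 28 s.

28 s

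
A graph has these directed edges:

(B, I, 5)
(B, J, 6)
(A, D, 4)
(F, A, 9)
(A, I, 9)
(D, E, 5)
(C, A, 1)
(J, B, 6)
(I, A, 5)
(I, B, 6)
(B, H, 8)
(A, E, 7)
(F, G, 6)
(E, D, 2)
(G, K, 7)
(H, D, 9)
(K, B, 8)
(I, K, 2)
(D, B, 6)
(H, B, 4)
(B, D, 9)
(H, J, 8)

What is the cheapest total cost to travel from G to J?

Compare a few routes:
G - K - B - H - J: 7+8+8+8 = 31
G - K - B - J: 7+8+6 = 21
Cheapest is G - K - B - J at 21.

21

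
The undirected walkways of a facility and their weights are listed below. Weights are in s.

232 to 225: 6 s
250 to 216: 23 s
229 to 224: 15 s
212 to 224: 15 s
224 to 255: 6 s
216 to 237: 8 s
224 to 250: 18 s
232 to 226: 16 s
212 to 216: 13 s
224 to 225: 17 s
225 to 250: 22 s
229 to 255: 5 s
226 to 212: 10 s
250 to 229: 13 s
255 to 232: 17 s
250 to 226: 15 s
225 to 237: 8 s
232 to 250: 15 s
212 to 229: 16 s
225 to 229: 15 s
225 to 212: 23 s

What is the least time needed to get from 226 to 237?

30 s

Candidate routes:
226 - 232 - 225 - 237: 16+6+8 = 30
226 - 212 - 216 - 237: 10+13+8 = 31
226 - 212 - 225 - 237: 10+23+8 = 41
Cheapest is 226 - 232 - 225 - 237 at 30 s.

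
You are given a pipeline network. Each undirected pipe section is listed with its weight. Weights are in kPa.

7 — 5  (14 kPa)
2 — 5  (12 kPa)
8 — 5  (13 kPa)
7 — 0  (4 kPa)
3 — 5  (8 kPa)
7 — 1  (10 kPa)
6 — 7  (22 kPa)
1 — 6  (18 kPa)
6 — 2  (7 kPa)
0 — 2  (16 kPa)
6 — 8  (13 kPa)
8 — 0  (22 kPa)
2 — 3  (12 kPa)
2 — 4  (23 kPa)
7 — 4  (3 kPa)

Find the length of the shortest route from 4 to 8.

29 kPa

Enumerating some paths:
4 - 7 - 5 - 8: 3+14+13 = 30
4 - 7 - 0 - 8: 3+4+22 = 29
4 - 7 - 6 - 8: 3+22+13 = 38
The minimum is 29 kPa via 4 - 7 - 0 - 8.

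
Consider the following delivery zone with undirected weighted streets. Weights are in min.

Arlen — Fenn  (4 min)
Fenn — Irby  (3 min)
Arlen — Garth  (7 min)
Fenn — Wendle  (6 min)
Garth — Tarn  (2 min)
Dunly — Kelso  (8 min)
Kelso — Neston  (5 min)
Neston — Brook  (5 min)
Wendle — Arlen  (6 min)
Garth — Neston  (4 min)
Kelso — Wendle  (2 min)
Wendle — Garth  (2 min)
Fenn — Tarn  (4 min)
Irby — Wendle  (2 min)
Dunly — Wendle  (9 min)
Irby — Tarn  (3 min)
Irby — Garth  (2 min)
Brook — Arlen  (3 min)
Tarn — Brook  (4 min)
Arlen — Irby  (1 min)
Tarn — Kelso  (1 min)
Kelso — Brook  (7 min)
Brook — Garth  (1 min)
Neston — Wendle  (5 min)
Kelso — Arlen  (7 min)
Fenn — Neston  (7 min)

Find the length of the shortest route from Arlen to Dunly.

12 min

Candidate routes:
Arlen → Irby → Wendle → Dunly: 1+2+9 = 12
Arlen → Irby → Wendle → Kelso → Dunly: 1+2+2+8 = 13
The minimum is 12 min via Arlen → Irby → Wendle → Dunly.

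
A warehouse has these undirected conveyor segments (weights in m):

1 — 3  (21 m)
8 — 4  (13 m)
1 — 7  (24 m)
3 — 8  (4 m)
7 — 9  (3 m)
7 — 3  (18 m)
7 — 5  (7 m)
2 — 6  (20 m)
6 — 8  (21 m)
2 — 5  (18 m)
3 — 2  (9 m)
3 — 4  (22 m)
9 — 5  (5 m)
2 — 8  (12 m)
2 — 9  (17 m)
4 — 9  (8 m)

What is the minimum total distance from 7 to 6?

Candidate routes:
7–9–4–8–6: 3+8+13+21 = 45
7–9–2–6: 3+17+20 = 40
7–3–8–6: 18+4+21 = 43
Cheapest is 7–9–2–6 at 40 m.

40 m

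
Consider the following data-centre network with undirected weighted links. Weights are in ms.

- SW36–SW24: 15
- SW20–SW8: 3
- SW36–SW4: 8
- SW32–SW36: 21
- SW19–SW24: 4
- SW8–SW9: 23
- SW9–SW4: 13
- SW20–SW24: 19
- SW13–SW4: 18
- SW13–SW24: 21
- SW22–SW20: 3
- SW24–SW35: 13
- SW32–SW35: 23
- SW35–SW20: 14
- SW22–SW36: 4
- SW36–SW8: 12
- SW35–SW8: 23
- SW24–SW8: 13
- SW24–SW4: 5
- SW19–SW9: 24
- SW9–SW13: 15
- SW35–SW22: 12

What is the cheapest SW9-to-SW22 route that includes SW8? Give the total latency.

Best SW9 to SW8: SW9 → SW8 costing 23
Best SW8 to SW22: SW8 → SW20 → SW22 costing 6
Total via SW8: 23 + 6 = 29 ms.

29 ms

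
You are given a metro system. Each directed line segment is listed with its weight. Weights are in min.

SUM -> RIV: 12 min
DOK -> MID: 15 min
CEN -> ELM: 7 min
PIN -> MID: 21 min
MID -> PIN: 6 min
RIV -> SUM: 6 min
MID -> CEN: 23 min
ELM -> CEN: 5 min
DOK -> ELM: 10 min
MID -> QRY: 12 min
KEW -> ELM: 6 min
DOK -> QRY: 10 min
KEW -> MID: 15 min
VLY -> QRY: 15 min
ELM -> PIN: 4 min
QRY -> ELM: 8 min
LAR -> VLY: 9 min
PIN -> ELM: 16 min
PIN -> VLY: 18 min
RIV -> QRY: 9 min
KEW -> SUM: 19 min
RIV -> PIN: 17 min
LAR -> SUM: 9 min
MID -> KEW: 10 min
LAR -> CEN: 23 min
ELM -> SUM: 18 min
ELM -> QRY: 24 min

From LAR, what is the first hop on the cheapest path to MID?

CEN

Compare a few routes:
LAR - VLY - QRY - ELM - PIN - MID: 9+15+8+4+21 = 57
LAR - CEN - ELM - PIN - MID: 23+7+4+21 = 55
The minimum is 55 min via LAR - CEN - ELM - PIN - MID.
So from LAR the first move is to CEN.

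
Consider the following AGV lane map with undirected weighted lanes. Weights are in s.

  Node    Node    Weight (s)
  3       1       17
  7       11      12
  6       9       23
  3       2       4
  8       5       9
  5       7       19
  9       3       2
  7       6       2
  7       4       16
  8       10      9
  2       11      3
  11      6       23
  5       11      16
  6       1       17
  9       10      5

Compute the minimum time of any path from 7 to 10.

Enumerating some paths:
7 - 11 - 2 - 3 - 9 - 10: 12+3+4+2+5 = 26
7 - 6 - 9 - 10: 2+23+5 = 30
The minimum is 26 s via 7 - 11 - 2 - 3 - 9 - 10.

26 s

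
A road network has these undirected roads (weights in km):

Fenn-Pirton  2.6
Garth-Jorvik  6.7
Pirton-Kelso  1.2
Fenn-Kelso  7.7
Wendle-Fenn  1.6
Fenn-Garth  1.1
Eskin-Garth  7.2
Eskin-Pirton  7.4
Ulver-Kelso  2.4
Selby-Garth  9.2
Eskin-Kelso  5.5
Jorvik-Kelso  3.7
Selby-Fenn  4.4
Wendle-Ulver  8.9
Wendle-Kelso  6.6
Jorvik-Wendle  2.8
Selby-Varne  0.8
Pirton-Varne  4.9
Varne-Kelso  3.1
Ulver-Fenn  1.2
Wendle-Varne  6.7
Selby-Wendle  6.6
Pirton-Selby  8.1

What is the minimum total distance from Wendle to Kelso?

5.2 km

Shortest distances from Wendle:
Wendle: 0
Fenn: 1.6  (via Wendle)
Garth: 2.7  (via Fenn)
Ulver: 2.8  (via Fenn)
Jorvik: 2.8  (via Wendle)
Pirton: 4.2  (via Fenn)
Kelso: 5.2  (via Ulver)
Shortest route: Wendle–Fenn–Ulver–Kelso = 5.2 km.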